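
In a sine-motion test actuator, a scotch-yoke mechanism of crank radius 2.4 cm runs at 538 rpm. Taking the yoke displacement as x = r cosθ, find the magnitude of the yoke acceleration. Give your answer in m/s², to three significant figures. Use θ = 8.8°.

75.3

ω = 56.34 rad/s (from 538 rpm).
x = r cosθ ⇒ ẍ = −rω² cosθ (ω constant).
|a| = rω²|cosθ| = 0.024·(56.34)²·|cos 8.8°| = 75.282 m/s².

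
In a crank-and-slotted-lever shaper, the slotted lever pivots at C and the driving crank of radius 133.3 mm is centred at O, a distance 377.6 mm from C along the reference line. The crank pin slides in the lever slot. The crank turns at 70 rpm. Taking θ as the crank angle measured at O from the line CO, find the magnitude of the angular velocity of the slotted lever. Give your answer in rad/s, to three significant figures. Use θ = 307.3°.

1.60

ω = 7.33 rad/s (from 70 rpm).
Crank pin A relative to C: A = (d + r cosθ, r sinθ); lever angle φ = atan2(r sinθ, d + r cosθ).
Differentiating tanφ: φ̇ = rω(d cosθ + r)/(d² + r² + 2dr cosθ).
d² + r² + 2dr cosθ = |CA|² = 0.221354 m²;  d cosθ + r = +0.36212 m.
|ω_lever| = |0.1333·7.33·+0.36212| / 0.221354 = 1.5985 rad/s.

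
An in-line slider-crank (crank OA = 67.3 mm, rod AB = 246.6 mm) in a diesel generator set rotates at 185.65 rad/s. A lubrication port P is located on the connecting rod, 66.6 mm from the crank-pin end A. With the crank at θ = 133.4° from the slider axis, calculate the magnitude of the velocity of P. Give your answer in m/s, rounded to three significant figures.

ω = 185.7 rad/s.  Crank-pin speed |V_A| = rω = 12.494 m/s, perpendicular to OA.
Rod angle: sinφ = −(r/L) sinθ ⇒ φ = -11.437°; ω_rod = −rω cosθ/√(L²−r²sin²θ) = +35.517 rad/s.
V_P = V_A + ω_rod × AP, with AP = 0.0666 m along the rod.
Components: V_Px = −rω sinθ − a·ω_rod·sinφ = -8.609 m/s;  V_Py = rω cosθ + a·ω_rod·cosφ = -6.2662 m/s.
|V_P| = √(V_Px² + V_Py²) = 10.648 m/s.

10.6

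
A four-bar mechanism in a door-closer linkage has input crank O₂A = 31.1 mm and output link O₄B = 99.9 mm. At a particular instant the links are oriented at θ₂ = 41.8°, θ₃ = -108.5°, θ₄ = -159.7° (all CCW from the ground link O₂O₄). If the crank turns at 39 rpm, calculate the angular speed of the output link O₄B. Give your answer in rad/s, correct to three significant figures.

ω₂ = 4.084 rad/s (from 39 rpm).
Differentiating the loop-closure r₂e^{iθ₂}+r₃e^{iθ₃}=r₁+r₄e^{iθ₄} gives r₂ω₂e^{iθ₂}+r₃ω₃e^{iθ₃}=r₄ω₄e^{iθ₄}.
Eliminating the other unknown: ω₄ = r₂ω₂ sin(θ₂−θ₃) / [r₄ sin(θ₄−θ₃)].
Numerator sine = +0.49546; denominator sine = -0.77934.
Result = 0.0311·4.084·(+0.49546) / (0.0999·(-0.77934)) = -0.80829 rad/s; magnitude 0.80829 rad/s.

0.808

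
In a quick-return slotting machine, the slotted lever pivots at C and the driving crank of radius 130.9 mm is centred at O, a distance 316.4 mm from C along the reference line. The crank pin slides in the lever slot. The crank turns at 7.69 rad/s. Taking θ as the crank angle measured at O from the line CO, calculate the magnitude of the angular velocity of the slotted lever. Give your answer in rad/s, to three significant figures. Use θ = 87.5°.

1.21

ω = 7.69 rad/s
Crank pin A relative to C: A = (d + r cosθ, r sinθ); lever angle φ = atan2(r sinθ, d + r cosθ).
Differentiating tanφ: φ̇ = rω(d cosθ + r)/(d² + r² + 2dr cosθ).
d² + r² + 2dr cosθ = |CA|² = 0.120857 m²;  d cosθ + r = +0.1447 m.
|ω_lever| = |0.1309·7.69·+0.1447| / 0.120857 = 1.2052 rad/s.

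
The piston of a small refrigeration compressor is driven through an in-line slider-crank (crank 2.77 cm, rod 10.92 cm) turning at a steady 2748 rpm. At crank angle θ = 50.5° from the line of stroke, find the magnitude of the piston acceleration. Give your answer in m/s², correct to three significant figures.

ω = 2π·2748/60 = 287.8 rad/s
x(θ) = r cosθ + √(L² − r² sin²θ); with ω constant, a = ω²·d²x/dθ².
d²x/dθ² = −r cosθ − r²(cos2θ)/√u − r⁴ sin²2θ/(4u^{3/2}),  u = L² − r² sin²θ = 0.0114678 m².
Substituting r = 0.0277 m, L = 0.1092 m, θ = 50.5°: d²x/dθ² = -0.016368 m.
a = ω²·d²x/dθ² = (287.8)²·(-0.016368) = -1355.4 m/s²;  |a| = 1355.4 m/s².

1360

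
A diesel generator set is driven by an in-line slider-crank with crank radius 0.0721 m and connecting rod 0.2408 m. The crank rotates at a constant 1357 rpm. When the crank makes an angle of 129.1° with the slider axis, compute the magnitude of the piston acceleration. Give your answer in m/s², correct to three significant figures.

1000

ω = 2π·1357/60 = 142.1 rad/s
x(θ) = r cosθ + √(L² − r² sin²θ); with ω constant, a = ω²·d²x/dθ².
d²x/dθ² = −r cosθ − r²(cos2θ)/√u − r⁴ sin²2θ/(4u^{3/2}),  u = L² − r² sin²θ = 0.0548539 m².
Substituting r = 0.0721 m, L = 0.2408 m, θ = 129.1°: d²x/dθ² = +0.049507 m.
a = ω²·d²x/dθ² = (142.1)²·(+0.049507) = +999.73 m/s²;  |a| = 999.73 m/s².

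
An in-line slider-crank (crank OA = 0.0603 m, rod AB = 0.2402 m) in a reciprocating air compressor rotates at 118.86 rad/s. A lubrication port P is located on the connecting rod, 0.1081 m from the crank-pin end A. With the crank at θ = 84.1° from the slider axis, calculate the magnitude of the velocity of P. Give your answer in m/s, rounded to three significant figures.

7.23

ω = 118.9 rad/s.  Crank-pin speed |V_A| = rω = 7.1673 m/s, perpendicular to OA.
Rod angle: sinφ = −(r/L) sinθ ⇒ φ = -14.460°; ω_rod = −rω cosθ/√(L²−r²sin²θ) = -3.1675 rad/s.
V_P = V_A + ω_rod × AP, with AP = 0.1081 m along the rod.
Components: V_Px = −rω sinθ − a·ω_rod·sinφ = -7.2148 m/s;  V_Py = rω cosθ + a·ω_rod·cosφ = +0.40518 m/s.
|V_P| = √(V_Px² + V_Py²) = 7.2262 m/s.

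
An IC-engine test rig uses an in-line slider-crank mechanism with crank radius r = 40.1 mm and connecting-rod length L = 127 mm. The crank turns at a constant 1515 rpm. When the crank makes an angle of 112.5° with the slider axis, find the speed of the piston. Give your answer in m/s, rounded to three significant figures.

5.14

ω = 2π·1515/60 = 158.7 rad/s
For an in-line slider-crank, x = r cosθ + √(L² − r² sin²θ), so v = −rω sinθ·[1 + r cosθ/√(L² − r² sin²θ)].
With r = 0.0401 m, L = 0.127 m, θ = 112.5°: √(L² − r² sin²θ) = 0.12148 m.
v = −0.0401·158.7·0.92388·[1 + 0.0401·-0.38268/0.12148] = -5.1351 m/s.
|v| = 5.1351 m/s.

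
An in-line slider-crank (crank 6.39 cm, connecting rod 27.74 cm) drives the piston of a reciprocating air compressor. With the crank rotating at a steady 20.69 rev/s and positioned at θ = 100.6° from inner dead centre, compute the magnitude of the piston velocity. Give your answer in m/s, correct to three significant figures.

7.81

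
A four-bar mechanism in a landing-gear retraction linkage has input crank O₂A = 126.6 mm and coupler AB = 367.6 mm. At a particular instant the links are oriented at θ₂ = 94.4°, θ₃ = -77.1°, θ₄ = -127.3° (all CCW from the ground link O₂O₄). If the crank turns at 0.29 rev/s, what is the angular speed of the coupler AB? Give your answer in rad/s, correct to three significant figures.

ω₂ = 1.822 rad/s (from 0.29 rev/s).
Differentiating the loop-closure r₂e^{iθ₂}+r₃e^{iθ₃}=r₁+r₄e^{iθ₄} gives r₂ω₂e^{iθ₂}+r₃ω₃e^{iθ₃}=r₄ω₄e^{iθ₄}.
Eliminating the other unknown: ω₃ = r₂ω₂ sin(θ₄−θ₂) / [r₃ sin(θ₃−θ₄)].
Numerator sine = +0.66523; denominator sine = +0.76828.
Result = 0.1266·1.822·(+0.66523) / (0.3676·(+0.76828)) = +0.54336 rad/s; magnitude 0.54336 rad/s.

0.543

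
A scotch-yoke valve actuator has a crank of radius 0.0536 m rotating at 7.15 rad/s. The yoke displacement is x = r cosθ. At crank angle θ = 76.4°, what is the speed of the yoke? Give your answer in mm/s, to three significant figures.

372

ω = 7.15 rad/s
x = r cosθ ⇒ ẋ = −rω sinθ.
|v| = rω|sinθ| = 0.0536·7.15·|sin 76.4°| = 0.37249 m/s = 372.49 mm/s.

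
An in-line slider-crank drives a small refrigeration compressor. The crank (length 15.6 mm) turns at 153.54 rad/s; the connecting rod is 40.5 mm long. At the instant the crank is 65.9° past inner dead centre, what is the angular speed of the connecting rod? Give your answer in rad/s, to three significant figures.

25.8

ω = 153.5 rad/s
The rod makes angle φ with the slider axis where L sinφ = r sinθ; differentiating, L cosφ·φ̇ = r ω cosθ.
L cosφ = √(L² − r² sin²θ) = 0.037914 m.
|ω_rod| = r ω |cosθ| / √(L² − r² sin²θ) = 0.0156·153.5·0.40833/0.037914 = 25.796 rad/s.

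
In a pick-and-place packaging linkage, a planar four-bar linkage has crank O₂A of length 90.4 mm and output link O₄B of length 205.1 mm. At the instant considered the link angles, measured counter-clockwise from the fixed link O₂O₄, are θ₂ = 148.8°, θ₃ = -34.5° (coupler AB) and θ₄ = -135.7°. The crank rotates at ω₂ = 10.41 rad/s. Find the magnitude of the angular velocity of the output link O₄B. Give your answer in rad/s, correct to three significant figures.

0.269

ω₂ = 10.41 rad/s
Differentiating the loop-closure r₂e^{iθ₂}+r₃e^{iθ₃}=r₁+r₄e^{iθ₄} gives r₂ω₂e^{iθ₂}+r₃ω₃e^{iθ₃}=r₄ω₄e^{iθ₄}.
Eliminating the other unknown: ω₄ = r₂ω₂ sin(θ₂−θ₃) / [r₄ sin(θ₄−θ₃)].
Numerator sine = -0.05756; denominator sine = -0.98096.
Result = 0.0904·10.41·(-0.05756) / (0.2051·(-0.98096)) = +0.26925 rad/s; magnitude 0.26925 rad/s.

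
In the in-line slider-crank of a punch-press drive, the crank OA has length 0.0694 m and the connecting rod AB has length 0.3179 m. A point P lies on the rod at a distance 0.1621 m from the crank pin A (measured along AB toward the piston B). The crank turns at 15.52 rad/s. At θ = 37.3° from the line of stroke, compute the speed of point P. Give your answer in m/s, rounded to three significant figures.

0.826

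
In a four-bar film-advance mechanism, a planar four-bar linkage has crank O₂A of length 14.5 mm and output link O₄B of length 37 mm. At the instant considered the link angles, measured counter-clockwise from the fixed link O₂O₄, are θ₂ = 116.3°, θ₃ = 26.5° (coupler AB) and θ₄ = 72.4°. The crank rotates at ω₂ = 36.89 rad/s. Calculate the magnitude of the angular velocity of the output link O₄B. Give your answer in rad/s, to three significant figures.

20.1

ω₂ = 36.89 rad/s
Differentiating the loop-closure r₂e^{iθ₂}+r₃e^{iθ₃}=r₁+r₄e^{iθ₄} gives r₂ω₂e^{iθ₂}+r₃ω₃e^{iθ₃}=r₄ω₄e^{iθ₄}.
Eliminating the other unknown: ω₄ = r₂ω₂ sin(θ₂−θ₃) / [r₄ sin(θ₄−θ₃)].
Numerator sine = +0.99999; denominator sine = +0.71813.
Result = 0.0145·36.89·(+0.99999) / (0.037·(+0.71813)) = +20.131 rad/s; magnitude 20.131 rad/s.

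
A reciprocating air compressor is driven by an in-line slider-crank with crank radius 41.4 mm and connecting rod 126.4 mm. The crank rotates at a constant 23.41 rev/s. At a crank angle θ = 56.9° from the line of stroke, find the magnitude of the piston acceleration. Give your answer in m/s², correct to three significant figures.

ω = 2π·23.4 = 147.1 rad/s
x(θ) = r cosθ + √(L² − r² sin²θ); with ω constant, a = ω²·d²x/dθ².
d²x/dθ² = −r cosθ − r²(cos2θ)/√u − r⁴ sin²2θ/(4u^{3/2}),  u = L² − r² sin²θ = 0.0147741 m².
Substituting r = 0.0414 m, L = 0.1264 m, θ = 56.9°: d²x/dθ² = -0.017261 m.
a = ω²·d²x/dθ² = (147.1)²·(-0.017261) = -373.44 m/s²;  |a| = 373.44 m/s².

373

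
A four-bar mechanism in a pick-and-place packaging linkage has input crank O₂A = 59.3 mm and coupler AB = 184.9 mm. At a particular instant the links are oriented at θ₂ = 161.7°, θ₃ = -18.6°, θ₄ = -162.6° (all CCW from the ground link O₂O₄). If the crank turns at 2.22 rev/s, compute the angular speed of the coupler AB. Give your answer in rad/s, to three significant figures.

ω₂ = 13.95 rad/s (from 2.22 rev/s).
Differentiating the loop-closure r₂e^{iθ₂}+r₃e^{iθ₃}=r₁+r₄e^{iθ₄} gives r₂ω₂e^{iθ₂}+r₃ω₃e^{iθ₃}=r₄ω₄e^{iθ₄}.
Eliminating the other unknown: ω₃ = r₂ω₂ sin(θ₄−θ₂) / [r₃ sin(θ₃−θ₄)].
Numerator sine = +0.58354; denominator sine = +0.58779.
Result = 0.0593·13.95·(+0.58354) / (0.1849·(+0.58779)) = +4.4412 rad/s; magnitude 4.4412 rad/s.

4.44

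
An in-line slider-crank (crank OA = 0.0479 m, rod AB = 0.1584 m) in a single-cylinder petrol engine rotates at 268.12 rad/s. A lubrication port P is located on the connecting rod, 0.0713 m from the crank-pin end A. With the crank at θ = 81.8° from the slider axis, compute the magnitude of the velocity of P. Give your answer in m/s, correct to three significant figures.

ω = 268.1 rad/s.  Crank-pin speed |V_A| = rω = 12.843 m/s, perpendicular to OA.
Rod angle: sinφ = −(r/L) sinθ ⇒ φ = -17.416°; ω_rod = −rω cosθ/√(L²−r²sin²θ) = -12.12 rad/s.
V_P = V_A + ω_rod × AP, with AP = 0.0713 m along the rod.
Components: V_Px = −rω sinθ − a·ω_rod·sinφ = -12.97 m/s;  V_Py = rω cosθ + a·ω_rod·cosφ = +1.0072 m/s.
|V_P| = √(V_Px² + V_Py²) = 13.009 m/s.

13.0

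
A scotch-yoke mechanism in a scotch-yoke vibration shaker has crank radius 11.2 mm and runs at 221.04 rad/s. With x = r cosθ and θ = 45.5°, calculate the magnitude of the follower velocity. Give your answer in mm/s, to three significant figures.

ω = 221 rad/s
x = r cosθ ⇒ ẋ = −rω sinθ.
|v| = rω|sinθ| = 0.0112·221·|sin 45.5°| = 1.7658 m/s = 1765.8 mm/s.

1770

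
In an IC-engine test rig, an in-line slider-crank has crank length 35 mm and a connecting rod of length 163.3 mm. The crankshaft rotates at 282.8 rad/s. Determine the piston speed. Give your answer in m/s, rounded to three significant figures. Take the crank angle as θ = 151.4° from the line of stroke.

ω = 282.8 rad/s
For an in-line slider-crank, x = r cosθ + √(L² − r² sin²θ), so v = −rω sinθ·[1 + r cosθ/√(L² − r² sin²θ)].
With r = 0.035 m, L = 0.1633 m, θ = 151.4°: √(L² − r² sin²θ) = 0.16244 m.
v = −0.035·282.8·0.47869·[1 + 0.035·-0.87798/0.16244] = -3.8418 m/s.
|v| = 3.8418 m/s.

3.84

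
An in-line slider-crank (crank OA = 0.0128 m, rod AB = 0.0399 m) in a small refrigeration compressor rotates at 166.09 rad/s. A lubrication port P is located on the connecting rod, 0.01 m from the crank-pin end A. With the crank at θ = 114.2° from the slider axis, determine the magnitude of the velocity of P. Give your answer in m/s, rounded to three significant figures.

1.98

ω = 166.1 rad/s.  Crank-pin speed |V_A| = rω = 2.126 m/s, perpendicular to OA.
Rod angle: sinφ = −(r/L) sinθ ⇒ φ = -17.014°; ω_rod = −rω cosθ/√(L²−r²sin²θ) = +22.841 rad/s.
V_P = V_A + ω_rod × AP, with AP = 0.01 m along the rod.
Components: V_Px = −rω sinθ − a·ω_rod·sinφ = -1.8723 m/s;  V_Py = rω cosθ + a·ω_rod·cosφ = -0.65306 m/s.
|V_P| = √(V_Px² + V_Py²) = 1.9829 m/s.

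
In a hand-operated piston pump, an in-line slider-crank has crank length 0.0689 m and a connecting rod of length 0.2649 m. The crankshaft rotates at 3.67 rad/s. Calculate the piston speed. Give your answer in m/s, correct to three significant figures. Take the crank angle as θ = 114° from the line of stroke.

0.206

ω = 3.67 rad/s
For an in-line slider-crank, x = r cosθ + √(L² − r² sin²θ), so v = −rω sinθ·[1 + r cosθ/√(L² − r² sin²θ)].
With r = 0.0689 m, L = 0.2649 m, θ = 114°: √(L² − r² sin²θ) = 0.25731 m.
v = −0.0689·3.67·0.91355·[1 + 0.0689·-0.40674/0.25731] = -0.20584 m/s.
|v| = 0.20584 m/s.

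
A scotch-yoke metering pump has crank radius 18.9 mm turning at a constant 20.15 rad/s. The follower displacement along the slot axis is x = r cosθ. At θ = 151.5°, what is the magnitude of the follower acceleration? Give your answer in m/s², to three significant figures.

6.74

ω = 20.15 rad/s
x = r cosθ ⇒ ẍ = −rω² cosθ (ω constant).
|a| = rω²|cosθ| = 0.0189·(20.15)²·|cos 151.5°| = 6.7439 m/s².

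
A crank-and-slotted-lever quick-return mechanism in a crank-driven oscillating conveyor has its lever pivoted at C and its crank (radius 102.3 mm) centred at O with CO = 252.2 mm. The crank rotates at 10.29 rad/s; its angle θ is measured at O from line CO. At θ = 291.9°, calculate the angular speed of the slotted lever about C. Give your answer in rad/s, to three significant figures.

2.22

ω = 10.29 rad/s
Crank pin A relative to C: A = (d + r cosθ, r sinθ); lever angle φ = atan2(r sinθ, d + r cosθ).
Differentiating tanφ: φ̇ = rω(d cosθ + r)/(d² + r² + 2dr cosθ).
d² + r² + 2dr cosθ = |CA|² = 0.0933163 m²;  d cosθ + r = +0.19637 m.
|ω_lever| = |0.1023·10.29·+0.19637| / 0.0933163 = 2.2151 rad/s.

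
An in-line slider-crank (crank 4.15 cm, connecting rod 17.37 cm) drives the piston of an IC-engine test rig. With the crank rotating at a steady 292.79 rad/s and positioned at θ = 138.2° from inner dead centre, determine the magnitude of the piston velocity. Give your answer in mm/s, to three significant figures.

6640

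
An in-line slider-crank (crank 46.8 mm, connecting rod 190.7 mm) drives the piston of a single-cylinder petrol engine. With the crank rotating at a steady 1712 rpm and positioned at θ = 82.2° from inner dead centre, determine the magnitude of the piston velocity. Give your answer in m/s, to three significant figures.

ω = 2π·1712/60 = 179.3 rad/s
For an in-line slider-crank, x = r cosθ + √(L² − r² sin²θ), so v = −rω sinθ·[1 + r cosθ/√(L² − r² sin²θ)].
With r = 0.0468 m, L = 0.1907 m, θ = 82.2°: √(L² − r² sin²θ) = 0.18498 m.
v = −0.0468·179.3·0.99075·[1 + 0.0468·0.13572/0.18498] = -8.5981 m/s.
|v| = 8.5981 m/s.

8.60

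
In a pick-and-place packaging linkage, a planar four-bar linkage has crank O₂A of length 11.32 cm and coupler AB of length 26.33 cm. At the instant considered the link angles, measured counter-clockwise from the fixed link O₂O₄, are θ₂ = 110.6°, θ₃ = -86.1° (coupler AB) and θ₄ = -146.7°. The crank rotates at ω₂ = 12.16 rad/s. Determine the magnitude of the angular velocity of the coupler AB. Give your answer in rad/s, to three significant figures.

ω₂ = 12.16 rad/s
Differentiating the loop-closure r₂e^{iθ₂}+r₃e^{iθ₃}=r₁+r₄e^{iθ₄} gives r₂ω₂e^{iθ₂}+r₃ω₃e^{iθ₃}=r₄ω₄e^{iθ₄}.
Eliminating the other unknown: ω₃ = r₂ω₂ sin(θ₄−θ₂) / [r₃ sin(θ₃−θ₄)].
Numerator sine = +0.97553; denominator sine = +0.87121.
Result = 0.1132·12.16·(+0.97553) / (0.2633·(+0.87121)) = +5.8539 rad/s; magnitude 5.8539 rad/s.

5.85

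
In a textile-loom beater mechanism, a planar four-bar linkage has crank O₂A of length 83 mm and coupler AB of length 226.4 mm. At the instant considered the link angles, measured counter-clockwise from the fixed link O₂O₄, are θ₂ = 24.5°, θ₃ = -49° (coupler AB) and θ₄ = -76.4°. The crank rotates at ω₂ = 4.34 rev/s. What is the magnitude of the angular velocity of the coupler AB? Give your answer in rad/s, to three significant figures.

21.3

ω₂ = 27.27 rad/s (from 4.34 rev/s).
Differentiating the loop-closure r₂e^{iθ₂}+r₃e^{iθ₃}=r₁+r₄e^{iθ₄} gives r₂ω₂e^{iθ₂}+r₃ω₃e^{iθ₃}=r₄ω₄e^{iθ₄}.
Eliminating the other unknown: ω₃ = r₂ω₂ sin(θ₄−θ₂) / [r₃ sin(θ₃−θ₄)].
Numerator sine = -0.98196; denominator sine = +0.46020.
Result = 0.083·27.27·(-0.98196) / (0.2264·(+0.46020)) = -21.331 rad/s; magnitude 21.331 rad/s.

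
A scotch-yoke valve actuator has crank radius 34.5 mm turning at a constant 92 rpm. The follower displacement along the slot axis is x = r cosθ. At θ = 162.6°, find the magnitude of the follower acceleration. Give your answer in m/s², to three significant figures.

3.06

ω = 9.634 rad/s (from 92 rpm).
x = r cosθ ⇒ ẍ = −rω² cosθ (ω constant).
|a| = rω²|cosθ| = 0.0345·(9.634)²·|cos 162.6°| = 3.0557 m/s².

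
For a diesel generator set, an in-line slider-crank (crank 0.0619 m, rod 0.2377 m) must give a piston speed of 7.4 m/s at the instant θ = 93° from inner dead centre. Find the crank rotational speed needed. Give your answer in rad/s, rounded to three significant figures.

121

For an in-line slider-crank, |v_piston| = rω|sinθ|·[1 + r cosθ/√(L² − r² sin²θ)].
With r = 0.0619 m, L = 0.2377 m, θ = 93°: the bracketed kinematic factor |dx/dθ| = 0.060943 m.
ω = v/|dx/dθ| = 7.4/0.060943 = 121.43 rad/s.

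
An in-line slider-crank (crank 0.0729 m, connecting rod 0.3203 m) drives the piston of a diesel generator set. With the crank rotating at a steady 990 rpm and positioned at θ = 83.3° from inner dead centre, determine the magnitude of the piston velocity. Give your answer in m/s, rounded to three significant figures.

ω = 2π·990/60 = 103.7 rad/s
For an in-line slider-crank, x = r cosθ + √(L² − r² sin²θ), so v = −rω sinθ·[1 + r cosθ/√(L² − r² sin²θ)].
With r = 0.0729 m, L = 0.3203 m, θ = 83.3°: √(L² − r² sin²θ) = 0.31201 m.
v = −0.0729·103.7·0.99317·[1 + 0.0729·0.11667/0.31201] = -7.7107 m/s.
|v| = 7.7107 m/s.

7.71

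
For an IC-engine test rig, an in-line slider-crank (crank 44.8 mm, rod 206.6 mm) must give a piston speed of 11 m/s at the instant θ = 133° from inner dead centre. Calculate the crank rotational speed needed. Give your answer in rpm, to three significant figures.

For an in-line slider-crank, |v_piston| = rω|sinθ|·[1 + r cosθ/√(L² − r² sin²θ)].
With r = 0.0448 m, L = 0.2066 m, θ = 133°: the bracketed kinematic factor |dx/dθ| = 0.027857 m.
ω = v/|dx/dθ| = 11/0.027857 = 394.87 rad/s.
N = 60ω/(2π) = 3770.8 rpm.

3770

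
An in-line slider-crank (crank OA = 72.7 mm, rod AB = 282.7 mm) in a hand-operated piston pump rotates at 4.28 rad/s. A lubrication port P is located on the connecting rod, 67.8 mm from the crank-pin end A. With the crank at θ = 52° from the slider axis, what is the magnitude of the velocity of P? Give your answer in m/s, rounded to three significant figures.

0.293

ω = 4.28 rad/s.  Crank-pin speed |V_A| = rω = 0.31116 m/s, perpendicular to OA.
Rod angle: sinφ = −(r/L) sinθ ⇒ φ = -11.692°; ω_rod = −rω cosθ/√(L²−r²sin²θ) = -0.69199 rad/s.
V_P = V_A + ω_rod × AP, with AP = 0.0678 m along the rod.
Components: V_Px = −rω sinθ − a·ω_rod·sinφ = -0.2547 m/s;  V_Py = rω cosθ + a·ω_rod·cosφ = +0.14562 m/s.
|V_P| = √(V_Px² + V_Py²) = 0.29339 m/s.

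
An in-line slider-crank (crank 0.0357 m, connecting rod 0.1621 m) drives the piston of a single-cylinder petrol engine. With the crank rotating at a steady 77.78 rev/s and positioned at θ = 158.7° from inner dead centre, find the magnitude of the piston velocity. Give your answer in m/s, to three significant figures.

ω = 2π·77.8 = 488.7 rad/s
For an in-line slider-crank, x = r cosθ + √(L² − r² sin²θ), so v = −rω sinθ·[1 + r cosθ/√(L² − r² sin²θ)].
With r = 0.0357 m, L = 0.1621 m, θ = 158.7°: √(L² − r² sin²θ) = 0.16158 m.
v = −0.0357·488.7·0.36325·[1 + 0.0357·-0.93169/0.16158] = -5.033 m/s.
|v| = 5.033 m/s.

5.03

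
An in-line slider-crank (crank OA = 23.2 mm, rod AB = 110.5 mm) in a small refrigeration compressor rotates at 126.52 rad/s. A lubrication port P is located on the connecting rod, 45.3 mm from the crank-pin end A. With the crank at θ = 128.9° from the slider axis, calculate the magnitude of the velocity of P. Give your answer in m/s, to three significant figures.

ω = 126.5 rad/s.  Crank-pin speed |V_A| = rω = 2.9353 m/s, perpendicular to OA.
Rod angle: sinφ = −(r/L) sinθ ⇒ φ = -9.404°; ω_rod = −rω cosθ/√(L²−r²sin²θ) = +16.908 rad/s.
V_P = V_A + ω_rod × AP, with AP = 0.0453 m along the rod.
Components: V_Px = −rω sinθ − a·ω_rod·sinφ = -2.1592 m/s;  V_Py = rω cosθ + a·ω_rod·cosφ = -1.0876 m/s.
|V_P| = √(V_Px² + V_Py²) = 2.4176 m/s.

2.42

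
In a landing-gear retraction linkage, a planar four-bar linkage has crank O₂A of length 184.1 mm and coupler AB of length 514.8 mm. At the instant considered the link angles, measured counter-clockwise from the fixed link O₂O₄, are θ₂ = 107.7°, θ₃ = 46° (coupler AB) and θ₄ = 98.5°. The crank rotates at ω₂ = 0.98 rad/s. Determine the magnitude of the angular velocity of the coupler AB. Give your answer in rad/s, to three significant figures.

0.0706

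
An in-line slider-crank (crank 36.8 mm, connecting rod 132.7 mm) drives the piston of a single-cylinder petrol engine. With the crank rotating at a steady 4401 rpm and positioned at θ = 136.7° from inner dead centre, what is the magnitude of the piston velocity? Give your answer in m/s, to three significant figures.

9.24

ω = 2π·4401/60 = 460.9 rad/s
For an in-line slider-crank, x = r cosθ + √(L² − r² sin²θ), so v = −rω sinθ·[1 + r cosθ/√(L² − r² sin²θ)].
With r = 0.0368 m, L = 0.1327 m, θ = 136.7°: √(L² − r² sin²θ) = 0.13028 m.
v = −0.0368·460.9·0.68582·[1 + 0.0368·-0.72777/0.13028] = -9.2404 m/s.
|v| = 9.2404 m/s.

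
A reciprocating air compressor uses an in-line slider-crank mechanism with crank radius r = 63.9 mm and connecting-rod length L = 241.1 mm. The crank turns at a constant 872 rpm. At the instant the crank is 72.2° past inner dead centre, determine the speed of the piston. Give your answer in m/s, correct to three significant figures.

6.02

ω = 2π·872/60 = 91.32 rad/s
For an in-line slider-crank, x = r cosθ + √(L² − r² sin²θ), so v = −rω sinθ·[1 + r cosθ/√(L² − r² sin²θ)].
With r = 0.0639 m, L = 0.2411 m, θ = 72.2°: √(L² − r² sin²θ) = 0.2333 m.
v = −0.0639·91.32·0.95213·[1 + 0.0639·0.30570/0.2333] = -6.0209 m/s.
|v| = 6.0209 m/s.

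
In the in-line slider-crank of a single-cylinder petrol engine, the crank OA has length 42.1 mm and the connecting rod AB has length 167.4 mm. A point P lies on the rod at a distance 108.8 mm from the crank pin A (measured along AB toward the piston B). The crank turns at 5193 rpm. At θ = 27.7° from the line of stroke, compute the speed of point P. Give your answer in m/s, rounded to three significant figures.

14.1

ω = 543.8 rad/s.  Crank-pin speed |V_A| = rω = 22.894 m/s, perpendicular to OA.
Rod angle: sinφ = −(r/L) sinθ ⇒ φ = -6.713°; ω_rod = −rω cosθ/√(L²−r²sin²θ) = -121.93 rad/s.
V_P = V_A + ω_rod × AP, with AP = 0.1088 m along the rod.
Components: V_Px = −rω sinθ − a·ω_rod·sinφ = -12.193 m/s;  V_Py = rω cosθ + a·ω_rod·cosφ = +7.0959 m/s.
|V_P| = √(V_Px² + V_Py²) = 14.108 m/s.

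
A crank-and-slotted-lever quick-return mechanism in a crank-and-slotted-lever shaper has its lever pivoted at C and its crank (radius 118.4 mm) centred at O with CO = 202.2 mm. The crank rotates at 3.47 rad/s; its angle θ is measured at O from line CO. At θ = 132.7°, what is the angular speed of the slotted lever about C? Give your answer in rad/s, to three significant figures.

0.343

ω = 3.47 rad/s
Crank pin A relative to C: A = (d + r cosθ, r sinθ); lever angle φ = atan2(r sinθ, d + r cosθ).
Differentiating tanφ: φ̇ = rω(d cosθ + r)/(d² + r² + 2dr cosθ).
d² + r² + 2dr cosθ = |CA|² = 0.0224325 m²;  d cosθ + r = -0.018724 m.
|ω_lever| = |0.1184·3.47·-0.018724| / 0.0224325 = 0.34293 rad/s.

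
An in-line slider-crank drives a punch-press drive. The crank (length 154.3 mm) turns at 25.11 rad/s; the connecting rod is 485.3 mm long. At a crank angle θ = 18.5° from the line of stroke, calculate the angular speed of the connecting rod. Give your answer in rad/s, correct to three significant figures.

ω = 25.11 rad/s
The rod makes angle φ with the slider axis where L sinφ = r sinθ; differentiating, L cosφ·φ̇ = r ω cosθ.
L cosφ = √(L² − r² sin²θ) = 0.48282 m.
|ω_rod| = r ω |cosθ| / √(L² − r² sin²θ) = 0.1543·25.11·0.94832/0.48282 = 7.6099 rad/s.

7.61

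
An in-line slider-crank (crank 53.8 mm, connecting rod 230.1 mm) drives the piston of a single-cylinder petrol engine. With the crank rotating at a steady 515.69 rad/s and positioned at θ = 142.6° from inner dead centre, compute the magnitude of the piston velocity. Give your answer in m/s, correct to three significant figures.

13.7

ω = 515.7 rad/s
For an in-line slider-crank, x = r cosθ + √(L² − r² sin²θ), so v = −rω sinθ·[1 + r cosθ/√(L² − r² sin²θ)].
With r = 0.0538 m, L = 0.2301 m, θ = 142.6°: √(L² − r² sin²θ) = 0.22777 m.
v = −0.0538·515.7·0.60738·[1 + 0.0538·-0.79441/0.22777] = -13.689 m/s.
|v| = 13.689 m/s.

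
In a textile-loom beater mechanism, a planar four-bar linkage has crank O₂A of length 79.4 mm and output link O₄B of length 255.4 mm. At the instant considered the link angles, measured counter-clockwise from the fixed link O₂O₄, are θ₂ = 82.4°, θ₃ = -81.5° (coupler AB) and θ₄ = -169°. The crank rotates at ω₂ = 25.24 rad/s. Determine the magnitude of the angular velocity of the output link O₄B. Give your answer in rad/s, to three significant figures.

ω₂ = 25.24 rad/s
Differentiating the loop-closure r₂e^{iθ₂}+r₃e^{iθ₃}=r₁+r₄e^{iθ₄} gives r₂ω₂e^{iθ₂}+r₃ω₃e^{iθ₃}=r₄ω₄e^{iθ₄}.
Eliminating the other unknown: ω₄ = r₂ω₂ sin(θ₂−θ₃) / [r₄ sin(θ₄−θ₃)].
Numerator sine = +0.27731; denominator sine = -0.99905.
Result = 0.0794·25.24·(+0.27731) / (0.2554·(-0.99905)) = -2.1781 rad/s; magnitude 2.1781 rad/s.

2.18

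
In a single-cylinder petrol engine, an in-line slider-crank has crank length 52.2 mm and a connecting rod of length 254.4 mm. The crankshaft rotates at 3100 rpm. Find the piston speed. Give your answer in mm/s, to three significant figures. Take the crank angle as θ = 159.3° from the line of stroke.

4840

ω = 2π·3100/60 = 324.6 rad/s
For an in-line slider-crank, x = r cosθ + √(L² − r² sin²θ), so v = −rω sinθ·[1 + r cosθ/√(L² − r² sin²θ)].
With r = 0.0522 m, L = 0.2544 m, θ = 159.3°: √(L² − r² sin²θ) = 0.25373 m.
v = −0.0522·324.6·0.35347·[1 + 0.0522·-0.93544/0.25373] = -4.8371 m/s.
|v| = 4.8371 m/s = 4837.1 mm/s.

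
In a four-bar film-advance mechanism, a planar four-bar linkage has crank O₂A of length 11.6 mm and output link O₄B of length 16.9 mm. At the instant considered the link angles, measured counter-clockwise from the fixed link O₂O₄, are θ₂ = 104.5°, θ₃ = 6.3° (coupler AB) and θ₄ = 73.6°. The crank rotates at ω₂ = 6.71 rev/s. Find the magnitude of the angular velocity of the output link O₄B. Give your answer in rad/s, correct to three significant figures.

ω₂ = 42.16 rad/s (from 6.71 rev/s).
Differentiating the loop-closure r₂e^{iθ₂}+r₃e^{iθ₃}=r₁+r₄e^{iθ₄} gives r₂ω₂e^{iθ₂}+r₃ω₃e^{iθ₃}=r₄ω₄e^{iθ₄}.
Eliminating the other unknown: ω₄ = r₂ω₂ sin(θ₂−θ₃) / [r₄ sin(θ₄−θ₃)].
Numerator sine = +0.98978; denominator sine = +0.92254.
Result = 0.0116·42.16·(+0.98978) / (0.0169·(+0.92254)) = +31.047 rad/s; magnitude 31.047 rad/s.

31.0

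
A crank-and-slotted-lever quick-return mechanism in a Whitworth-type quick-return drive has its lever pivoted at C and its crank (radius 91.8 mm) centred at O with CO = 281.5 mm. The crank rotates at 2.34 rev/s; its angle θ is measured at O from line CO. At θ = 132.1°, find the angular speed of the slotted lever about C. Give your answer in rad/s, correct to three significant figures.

ω = 14.7 rad/s (from 2.34 rev/s).
Crank pin A relative to C: A = (d + r cosθ, r sinθ); lever angle φ = atan2(r sinθ, d + r cosθ).
Differentiating tanφ: φ̇ = rω(d cosθ + r)/(d² + r² + 2dr cosθ).
d² + r² + 2dr cosθ = |CA|² = 0.0530196 m²;  d cosθ + r = -0.096925 m.
|ω_lever| = |0.0918·14.7·-0.096925| / 0.0530196 = 2.4674 rad/s.

2.47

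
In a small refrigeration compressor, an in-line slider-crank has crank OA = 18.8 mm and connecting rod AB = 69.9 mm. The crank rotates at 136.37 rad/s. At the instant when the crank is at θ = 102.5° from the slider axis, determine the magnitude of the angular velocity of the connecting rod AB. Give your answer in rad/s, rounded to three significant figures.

ω = 136.4 rad/s
The rod makes angle φ with the slider axis where L sinφ = r sinθ; differentiating, L cosφ·φ̇ = r ω cosθ.
L cosφ = √(L² − r² sin²θ) = 0.067447 m.
|ω_rod| = r ω |cosθ| / √(L² − r² sin²θ) = 0.0188·136.4·0.21644/0.067447 = 8.2271 rad/s.

8.23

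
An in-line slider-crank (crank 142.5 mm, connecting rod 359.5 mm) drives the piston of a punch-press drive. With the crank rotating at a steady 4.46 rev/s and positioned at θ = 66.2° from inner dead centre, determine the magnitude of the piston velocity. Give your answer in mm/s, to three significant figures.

ω = 2π·4.46 = 28.02 rad/s
For an in-line slider-crank, x = r cosθ + √(L² − r² sin²θ), so v = −rω sinθ·[1 + r cosθ/√(L² − r² sin²θ)].
With r = 0.1425 m, L = 0.3595 m, θ = 66.2°: √(L² − r² sin²θ) = 0.33502 m.
v = −0.1425·28.02·0.91496·[1 + 0.1425·0.40355/0.33502] = -4.2808 m/s.
|v| = 4.2808 m/s = 4280.8 mm/s.

4280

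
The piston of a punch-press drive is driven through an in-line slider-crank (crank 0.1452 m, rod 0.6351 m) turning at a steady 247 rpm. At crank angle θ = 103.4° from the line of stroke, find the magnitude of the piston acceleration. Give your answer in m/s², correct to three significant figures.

42.8

ω = 2π·247/60 = 25.87 rad/s
x(θ) = r cosθ + √(L² − r² sin²θ); with ω constant, a = ω²·d²x/dθ².
d²x/dθ² = −r cosθ − r²(cos2θ)/√u − r⁴ sin²2θ/(4u^{3/2}),  u = L² − r² sin²θ = 0.383401 m².
Substituting r = 0.1452 m, L = 0.6351 m, θ = 103.4°: d²x/dθ² = +0.063946 m.
a = ω²·d²x/dθ² = (25.87)²·(+0.063946) = +42.783 m/s²;  |a| = 42.783 m/s².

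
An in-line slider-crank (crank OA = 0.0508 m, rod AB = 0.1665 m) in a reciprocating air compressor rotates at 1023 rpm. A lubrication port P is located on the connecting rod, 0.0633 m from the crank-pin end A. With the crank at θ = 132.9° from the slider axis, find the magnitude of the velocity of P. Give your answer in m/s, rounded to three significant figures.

ω = 107.1 rad/s.  Crank-pin speed |V_A| = rω = 5.4421 m/s, perpendicular to OA.
Rod angle: sinφ = −(r/L) sinθ ⇒ φ = -12.915°; ω_rod = −rω cosθ/√(L²−r²sin²θ) = +22.827 rad/s.
V_P = V_A + ω_rod × AP, with AP = 0.0633 m along the rod.
Components: V_Px = −rω sinθ − a·ω_rod·sinφ = -3.6636 m/s;  V_Py = rω cosθ + a·ω_rod·cosφ = -2.2962 m/s.
|V_P| = √(V_Px² + V_Py²) = 4.3237 m/s.

4.32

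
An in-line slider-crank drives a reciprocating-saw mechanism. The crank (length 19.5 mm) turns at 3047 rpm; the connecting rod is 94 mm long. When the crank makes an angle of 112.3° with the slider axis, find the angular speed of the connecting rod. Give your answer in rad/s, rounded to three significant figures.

ω = 319.1 rad/s (converted from 3047 rpm).
The rod makes angle φ with the slider axis where L sinφ = r sinθ; differentiating, L cosφ·φ̇ = r ω cosθ.
L cosφ = √(L² − r² sin²θ) = 0.092252 m.
|ω_rod| = r ω |cosθ| / √(L² − r² sin²θ) = 0.0195·319.1·0.37946/0.092252 = 25.593 rad/s.

25.6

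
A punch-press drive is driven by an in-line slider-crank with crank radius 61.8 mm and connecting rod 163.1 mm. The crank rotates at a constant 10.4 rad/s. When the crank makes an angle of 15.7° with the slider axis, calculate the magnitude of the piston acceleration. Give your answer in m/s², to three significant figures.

8.63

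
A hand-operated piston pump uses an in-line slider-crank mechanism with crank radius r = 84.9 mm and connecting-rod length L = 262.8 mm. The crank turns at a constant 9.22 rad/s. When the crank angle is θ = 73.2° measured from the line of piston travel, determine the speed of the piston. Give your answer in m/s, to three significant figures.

ω = 9.22 rad/s
For an in-line slider-crank, x = r cosθ + √(L² − r² sin²θ), so v = −rω sinθ·[1 + r cosθ/√(L² − r² sin²θ)].
With r = 0.0849 m, L = 0.2628 m, θ = 73.2°: √(L² − r² sin²θ) = 0.24992 m.
v = −0.0849·9.22·0.95732·[1 + 0.0849·0.28903/0.24992] = -0.82295 m/s.
|v| = 0.82295 m/s.

0.823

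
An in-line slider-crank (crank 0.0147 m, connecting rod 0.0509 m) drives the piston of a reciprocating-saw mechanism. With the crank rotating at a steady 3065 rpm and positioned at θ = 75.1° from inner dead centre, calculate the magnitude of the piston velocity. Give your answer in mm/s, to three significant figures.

ω = 2π·3065/60 = 321 rad/s
For an in-line slider-crank, x = r cosθ + √(L² − r² sin²θ), so v = −rω sinθ·[1 + r cosθ/√(L² − r² sin²θ)].
With r = 0.0147 m, L = 0.0509 m, θ = 75.1°: √(L² − r² sin²θ) = 0.048877 m.
v = −0.0147·321·0.96638·[1 + 0.0147·0.25713/0.048877] = -4.9122 m/s.
|v| = 4.9122 m/s = 4912.2 mm/s.

4910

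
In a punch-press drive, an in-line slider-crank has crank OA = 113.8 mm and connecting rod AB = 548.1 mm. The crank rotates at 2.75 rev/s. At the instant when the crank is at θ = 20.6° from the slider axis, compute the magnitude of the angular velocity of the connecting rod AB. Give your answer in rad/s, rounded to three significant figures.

ω = 17.28 rad/s (converted from 2.75 rev/s).
The rod makes angle φ with the slider axis where L sinφ = r sinθ; differentiating, L cosφ·φ̇ = r ω cosθ.
L cosφ = √(L² − r² sin²θ) = 0.54664 m.
|ω_rod| = r ω |cosθ| / √(L² − r² sin²θ) = 0.1138·17.28·0.93606/0.54664 = 3.3671 rad/s.

3.37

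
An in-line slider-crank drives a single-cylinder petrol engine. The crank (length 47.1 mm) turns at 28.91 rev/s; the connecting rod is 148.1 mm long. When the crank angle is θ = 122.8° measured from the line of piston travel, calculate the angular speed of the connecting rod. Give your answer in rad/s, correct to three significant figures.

32.5

ω = 181.6 rad/s (converted from 28.91 rev/s).
The rod makes angle φ with the slider axis where L sinφ = r sinθ; differentiating, L cosφ·φ̇ = r ω cosθ.
L cosφ = √(L² − r² sin²θ) = 0.14271 m.
|ω_rod| = r ω |cosθ| / √(L² − r² sin²θ) = 0.0471·181.6·0.54171/0.14271 = 32.476 rad/s.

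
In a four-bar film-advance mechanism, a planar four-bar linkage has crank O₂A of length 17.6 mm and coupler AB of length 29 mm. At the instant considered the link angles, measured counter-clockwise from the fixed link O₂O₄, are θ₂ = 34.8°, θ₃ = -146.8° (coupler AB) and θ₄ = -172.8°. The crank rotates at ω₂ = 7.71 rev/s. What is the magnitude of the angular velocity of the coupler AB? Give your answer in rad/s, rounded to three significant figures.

31.1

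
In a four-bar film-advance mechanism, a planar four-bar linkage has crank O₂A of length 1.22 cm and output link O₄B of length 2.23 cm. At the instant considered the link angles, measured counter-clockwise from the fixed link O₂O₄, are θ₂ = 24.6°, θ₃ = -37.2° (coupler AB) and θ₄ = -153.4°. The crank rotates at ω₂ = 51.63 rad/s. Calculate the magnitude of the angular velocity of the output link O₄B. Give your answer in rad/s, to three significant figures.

27.7

ω₂ = 51.63 rad/s
Differentiating the loop-closure r₂e^{iθ₂}+r₃e^{iθ₃}=r₁+r₄e^{iθ₄} gives r₂ω₂e^{iθ₂}+r₃ω₃e^{iθ₃}=r₄ω₄e^{iθ₄}.
Eliminating the other unknown: ω₄ = r₂ω₂ sin(θ₂−θ₃) / [r₄ sin(θ₄−θ₃)].
Numerator sine = +0.88130; denominator sine = -0.89726.
Result = 0.0122·51.63·(+0.88130) / (0.0223·(-0.89726)) = -27.744 rad/s; magnitude 27.744 rad/s.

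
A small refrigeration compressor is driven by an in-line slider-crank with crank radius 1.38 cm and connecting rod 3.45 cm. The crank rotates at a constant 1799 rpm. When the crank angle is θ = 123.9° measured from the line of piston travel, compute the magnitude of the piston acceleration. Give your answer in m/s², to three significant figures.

344

ω = 2π·1799/60 = 188.4 rad/s
x(θ) = r cosθ + √(L² − r² sin²θ); with ω constant, a = ω²·d²x/dθ².
d²x/dθ² = −r cosθ − r²(cos2θ)/√u − r⁴ sin²2θ/(4u^{3/2}),  u = L² − r² sin²θ = 0.00105905 m².
Substituting r = 0.0138 m, L = 0.0345 m, θ = 123.9°: d²x/dθ² = +0.0096825 m.
a = ω²·d²x/dθ² = (188.4)²·(+0.0096825) = +343.64 m/s²;  |a| = 343.64 m/s².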